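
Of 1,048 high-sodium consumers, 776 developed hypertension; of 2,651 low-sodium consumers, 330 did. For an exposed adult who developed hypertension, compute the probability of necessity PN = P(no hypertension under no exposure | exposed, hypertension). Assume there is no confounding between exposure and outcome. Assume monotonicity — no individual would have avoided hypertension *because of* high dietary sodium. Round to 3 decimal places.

p₁ = P(outcome | exposed) = 776/1048 = 0.74046
p₀ = P(outcome | unexposed) = 330/2651 = 0.12448
Under exogeneity and monotonicity, PN = (p₁ − p₀) / p₁.
PN = (0.74046 − 0.12448) / 0.74046 = 0.61598 / 0.74046 ≈ 0.8319

PN ≈ 0.832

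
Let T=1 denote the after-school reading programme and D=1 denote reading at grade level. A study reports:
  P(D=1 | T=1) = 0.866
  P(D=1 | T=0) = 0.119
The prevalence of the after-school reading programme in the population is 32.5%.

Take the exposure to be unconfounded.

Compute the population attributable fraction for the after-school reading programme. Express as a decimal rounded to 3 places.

Let p₁ = 0.866, p₀ = 0.119.
Overall risk P(Y=1) = π·p₁ + (1−π)·p₀ = 0.325×0.866 + 0.675×0.119 = 0.36178.
Under exogeneity, PAF = [P(Y=1) − p₀] / P(Y=1).
PAF = (0.36178 − 0.119) / 0.36178 ≈ 0.6711

PAF ≈ 0.671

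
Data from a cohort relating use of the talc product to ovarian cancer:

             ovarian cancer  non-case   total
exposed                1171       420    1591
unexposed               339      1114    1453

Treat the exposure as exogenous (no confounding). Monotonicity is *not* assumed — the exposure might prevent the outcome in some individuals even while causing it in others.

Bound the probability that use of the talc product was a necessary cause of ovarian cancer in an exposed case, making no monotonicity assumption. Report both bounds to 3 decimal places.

p₁ = P(outcome | exposed) = 1171/1591 = 0.73602
p₀ = P(outcome | unexposed) = 339/1453 = 0.23331
Under exogeneity alone the bounds on PN are max{0,(p₁−p₀)/p₁} ≤ PN ≤ min{1,(1−p₀)/p₁}.
  lower = (p₁ − p₀)/p₁ = 0.5027 / 0.73602 ≈ 0.6830
  upper = min{1, (1 − p₀)/p₁} = 0.76669 / 0.73602 ≈ 1.0417 → capped at 1

0.683 ≤ PN ≤ 1.000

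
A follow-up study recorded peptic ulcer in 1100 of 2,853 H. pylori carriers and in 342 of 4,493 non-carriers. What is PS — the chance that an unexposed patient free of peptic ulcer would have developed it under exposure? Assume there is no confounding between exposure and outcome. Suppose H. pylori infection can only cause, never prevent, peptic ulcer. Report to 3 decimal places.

PS ≈ 0.335

p₁ = P(outcome | exposed) = 1100/2853 = 0.38556
p₀ = P(outcome | unexposed) = 342/4493 = 0.076118
Under exogeneity and monotonicity, PS = (p₁ − p₀) / (1 − p₀).
PS = (0.38556 − 0.076118) / (1 − 0.076118) = 0.30944 / 0.92388 ≈ 0.3349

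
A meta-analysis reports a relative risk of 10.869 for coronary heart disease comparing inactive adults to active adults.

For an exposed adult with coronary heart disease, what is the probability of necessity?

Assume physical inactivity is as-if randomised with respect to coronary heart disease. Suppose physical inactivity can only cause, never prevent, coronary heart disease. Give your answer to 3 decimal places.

Under exogeneity and monotonicity, PN = (RR − 1) / RR = 1 − 1/RR.
PN = (10.869 − 1) / 10.869 = 9.869 / 10.869 ≈ 0.9080

PN ≈ 0.908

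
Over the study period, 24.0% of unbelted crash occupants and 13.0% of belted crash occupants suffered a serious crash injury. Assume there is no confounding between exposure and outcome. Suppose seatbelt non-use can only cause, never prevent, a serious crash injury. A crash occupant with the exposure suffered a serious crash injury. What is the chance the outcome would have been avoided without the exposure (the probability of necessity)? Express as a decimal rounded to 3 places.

PN ≈ 0.458

p₁ = 0.24, p₀ = 0.13.
Under exogeneity and monotonicity, PN = (p₁ − p₀) / p₁.
PN = (0.24 − 0.13) / 0.24 = 0.11 / 0.24 ≈ 0.4583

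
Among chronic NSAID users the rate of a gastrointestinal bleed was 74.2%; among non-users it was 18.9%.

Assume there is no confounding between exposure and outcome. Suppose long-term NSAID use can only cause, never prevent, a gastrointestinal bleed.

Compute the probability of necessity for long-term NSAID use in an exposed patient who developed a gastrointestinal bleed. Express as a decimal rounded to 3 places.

PN ≈ 0.745

p₁ = 0.742, p₀ = 0.189.
Under exogeneity and monotonicity, PN = (p₁ − p₀) / p₁.
PN = (0.742 − 0.189) / 0.742 = 0.553 / 0.742 ≈ 0.7453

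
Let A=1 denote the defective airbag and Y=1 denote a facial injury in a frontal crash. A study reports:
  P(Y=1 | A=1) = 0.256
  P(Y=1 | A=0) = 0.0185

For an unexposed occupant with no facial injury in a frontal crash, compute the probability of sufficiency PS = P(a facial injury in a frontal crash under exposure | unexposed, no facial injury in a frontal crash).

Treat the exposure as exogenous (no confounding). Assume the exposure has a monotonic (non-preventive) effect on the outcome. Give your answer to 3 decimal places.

PS ≈ 0.242

Let p₁ = 0.256, p₀ = 0.0185.
Under exogeneity and monotonicity, PS = (p₁ − p₀) / (1 − p₀).
PS = (0.256 − 0.0185) / (1 − 0.0185) = 0.2375 / 0.9815 ≈ 0.2420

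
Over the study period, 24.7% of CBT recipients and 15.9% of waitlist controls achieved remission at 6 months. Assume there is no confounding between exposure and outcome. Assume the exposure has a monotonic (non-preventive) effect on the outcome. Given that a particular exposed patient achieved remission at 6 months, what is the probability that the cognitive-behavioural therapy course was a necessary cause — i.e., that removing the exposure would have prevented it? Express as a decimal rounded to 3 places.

p₁ = 0.247, p₀ = 0.159.
Under exogeneity and monotonicity, PN = (p₁ − p₀) / p₁.
PN = (0.247 − 0.159) / 0.247 = 0.088 / 0.247 ≈ 0.3563

PN ≈ 0.356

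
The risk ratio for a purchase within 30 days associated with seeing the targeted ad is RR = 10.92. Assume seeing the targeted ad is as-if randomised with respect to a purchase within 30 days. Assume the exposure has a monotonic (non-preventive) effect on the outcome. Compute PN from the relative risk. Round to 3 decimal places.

Under exogeneity and monotonicity, PN = (RR − 1) / RR = 1 − 1/RR.
PN = (10.92 − 1) / 10.92 = 9.92 / 10.92 ≈ 0.9084

PN ≈ 0.908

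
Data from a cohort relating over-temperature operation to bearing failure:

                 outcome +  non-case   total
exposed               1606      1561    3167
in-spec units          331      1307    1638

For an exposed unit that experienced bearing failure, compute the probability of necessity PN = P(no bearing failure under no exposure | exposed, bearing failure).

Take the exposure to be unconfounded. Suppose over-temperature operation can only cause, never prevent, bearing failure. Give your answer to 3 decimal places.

PN ≈ 0.602

p₁ = P(outcome | exposed) = 1606/3167 = 0.5071
p₀ = P(outcome | unexposed) = 331/1638 = 0.20208
Under exogeneity and monotonicity, PN = (p₁ − p₀) / p₁.
PN = (0.5071 − 0.20208) / 0.5071 = 0.30503 / 0.5071 ≈ 0.6015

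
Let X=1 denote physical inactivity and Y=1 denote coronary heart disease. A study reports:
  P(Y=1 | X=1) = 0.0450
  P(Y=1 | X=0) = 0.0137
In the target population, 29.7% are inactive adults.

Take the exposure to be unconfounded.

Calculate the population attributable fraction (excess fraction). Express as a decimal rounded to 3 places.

PAF ≈ 0.404

Let p₁ = 0.045, p₀ = 0.0137.
Overall risk P(Y=1) = π·p₁ + (1−π)·p₀ = 0.297×0.045 + 0.703×0.0137 = 0.022996.
Under exogeneity, PAF = [P(Y=1) − p₀] / P(Y=1).
PAF = (0.022996 − 0.0137) / 0.022996 ≈ 0.4042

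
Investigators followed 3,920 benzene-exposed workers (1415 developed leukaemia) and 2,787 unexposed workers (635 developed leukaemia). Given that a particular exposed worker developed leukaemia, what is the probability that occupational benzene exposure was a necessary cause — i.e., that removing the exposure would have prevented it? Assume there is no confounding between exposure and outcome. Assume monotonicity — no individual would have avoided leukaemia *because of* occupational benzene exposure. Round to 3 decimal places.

p₁ = P(outcome | exposed) = 1415/3920 = 0.36097
p₀ = P(outcome | unexposed) = 635/2787 = 0.22784
Under exogeneity and monotonicity, PN = (p₁ − p₀) / p₁.
PN = (0.36097 − 0.22784) / 0.36097 = 0.13313 / 0.36097 ≈ 0.3688

PN ≈ 0.369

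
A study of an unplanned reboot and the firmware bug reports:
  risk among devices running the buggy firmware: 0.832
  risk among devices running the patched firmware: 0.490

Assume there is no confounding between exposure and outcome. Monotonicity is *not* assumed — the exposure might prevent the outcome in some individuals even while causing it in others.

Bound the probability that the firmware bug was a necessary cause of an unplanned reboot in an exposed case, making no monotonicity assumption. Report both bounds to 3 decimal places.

0.411 ≤ PN ≤ 0.613

Let p₁ = 0.832, p₀ = 0.49.
Under exogeneity alone the bounds on PN are max{0,(p₁−p₀)/p₁} ≤ PN ≤ min{1,(1−p₀)/p₁}.
  lower = (p₁ − p₀)/p₁ = 0.342 / 0.832 ≈ 0.4111
  upper = min{1, (1 − p₀)/p₁} = 0.51 / 0.832 ≈ 0.6130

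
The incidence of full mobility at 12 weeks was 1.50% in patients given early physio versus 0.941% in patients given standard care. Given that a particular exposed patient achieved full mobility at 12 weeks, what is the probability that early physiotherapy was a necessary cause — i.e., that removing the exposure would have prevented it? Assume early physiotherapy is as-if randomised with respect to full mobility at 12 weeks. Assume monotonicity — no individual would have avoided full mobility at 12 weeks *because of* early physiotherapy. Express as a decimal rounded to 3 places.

PN ≈ 0.373

p₁ = 0.015, p₀ = 0.00941.
Under exogeneity and monotonicity, PN = (p₁ − p₀) / p₁.
PN = (0.015 − 0.00941) / 0.015 = 0.00559 / 0.015 ≈ 0.3727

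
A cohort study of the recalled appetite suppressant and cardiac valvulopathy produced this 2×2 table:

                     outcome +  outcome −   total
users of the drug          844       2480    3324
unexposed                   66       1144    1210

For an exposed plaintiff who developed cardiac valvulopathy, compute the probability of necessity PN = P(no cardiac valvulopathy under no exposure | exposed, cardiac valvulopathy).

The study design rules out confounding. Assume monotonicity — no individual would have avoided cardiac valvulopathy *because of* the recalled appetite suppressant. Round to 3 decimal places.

p₁ = P(outcome | exposed) = 844/3324 = 0.25391
p₀ = P(outcome | unexposed) = 66/1210 = 0.054545
Under exogeneity and monotonicity, PN = (p₁ − p₀)/p₁.
PN = (0.25391 − 0.054545) / 0.25391 ≈ 0.7852

PN ≈ 0.785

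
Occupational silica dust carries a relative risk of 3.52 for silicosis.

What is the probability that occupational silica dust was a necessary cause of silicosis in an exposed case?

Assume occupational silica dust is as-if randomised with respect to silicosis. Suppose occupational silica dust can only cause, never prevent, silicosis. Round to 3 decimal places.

Under exogeneity and monotonicity, PN = (RR − 1) / RR = 1 − 1/RR.
PN = (3.52 − 1) / 3.52 = 2.52 / 3.52 ≈ 0.7159

PN ≈ 0.716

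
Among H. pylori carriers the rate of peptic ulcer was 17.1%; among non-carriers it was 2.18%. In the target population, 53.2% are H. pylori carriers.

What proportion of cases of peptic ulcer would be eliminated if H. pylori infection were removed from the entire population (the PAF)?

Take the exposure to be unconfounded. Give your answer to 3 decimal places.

PAF ≈ 0.785

p₁ = 0.171, p₀ = 0.0218.
Overall risk P(Y=1) = π·p₁ + (1−π)·p₀ = 0.532×0.171 + 0.468×0.0218 = 0.10117.
Under exogeneity, PAF = [P(Y=1) − p₀] / P(Y=1).
PAF = (0.10117 − 0.0218) / 0.10117 ≈ 0.7845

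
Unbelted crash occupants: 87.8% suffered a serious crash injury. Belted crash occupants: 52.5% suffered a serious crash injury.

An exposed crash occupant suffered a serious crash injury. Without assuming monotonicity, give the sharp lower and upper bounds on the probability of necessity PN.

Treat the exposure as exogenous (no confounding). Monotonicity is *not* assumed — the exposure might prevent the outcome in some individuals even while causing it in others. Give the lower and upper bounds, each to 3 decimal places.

0.402 ≤ PN ≤ 0.541

p₁ = 0.878, p₀ = 0.525.
Under exogeneity alone the bounds on PN are max{0,(p₁−p₀)/p₁} ≤ PN ≤ min{1,(1−p₀)/p₁}.
  lower = (p₁ − p₀)/p₁ = 0.353 / 0.878 ≈ 0.4021
  upper = min{1, (1 − p₀)/p₁} = 0.475 / 0.878 ≈ 0.5410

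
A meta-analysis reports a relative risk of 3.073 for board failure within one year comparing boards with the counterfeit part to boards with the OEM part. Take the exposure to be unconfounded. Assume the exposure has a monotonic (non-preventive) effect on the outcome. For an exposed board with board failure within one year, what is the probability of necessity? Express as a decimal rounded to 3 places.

PN ≈ 0.675

Under exogeneity and monotonicity, PN = (RR − 1) / RR = 1 − 1/RR.
PN = (3.073 − 1) / 3.073 = 2.073 / 3.073 ≈ 0.6746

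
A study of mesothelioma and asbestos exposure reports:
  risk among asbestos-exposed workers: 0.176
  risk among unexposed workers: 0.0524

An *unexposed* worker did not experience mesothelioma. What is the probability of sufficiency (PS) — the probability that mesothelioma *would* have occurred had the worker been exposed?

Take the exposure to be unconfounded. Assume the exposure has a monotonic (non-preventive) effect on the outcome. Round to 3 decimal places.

Let p₁ = 0.176, p₀ = 0.0524.
Under exogeneity and monotonicity, PS = (p₁ − p₀) / (1 − p₀).
PS = (0.176 − 0.0524) / (1 − 0.0524) = 0.1236 / 0.9476 ≈ 0.1304

PS ≈ 0.130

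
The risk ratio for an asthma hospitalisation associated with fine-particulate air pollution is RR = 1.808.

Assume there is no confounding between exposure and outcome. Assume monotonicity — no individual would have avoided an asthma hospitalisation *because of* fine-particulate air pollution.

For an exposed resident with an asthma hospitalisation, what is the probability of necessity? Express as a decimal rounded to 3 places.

PN ≈ 0.447

Under exogeneity and monotonicity, PN = (RR − 1) / RR = 1 − 1/RR.
PN = (1.808 − 1) / 1.808 = 0.808 / 1.808 ≈ 0.4469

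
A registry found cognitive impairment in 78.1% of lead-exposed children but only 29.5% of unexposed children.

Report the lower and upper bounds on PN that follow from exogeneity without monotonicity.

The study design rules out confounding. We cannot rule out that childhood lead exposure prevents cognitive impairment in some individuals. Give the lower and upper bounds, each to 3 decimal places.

0.622 ≤ PN ≤ 0.903

p₁ = 0.781, p₀ = 0.295.
Under exogeneity alone the bounds on PN are max{0,(p₁−p₀)/p₁} ≤ PN ≤ min{1,(1−p₀)/p₁}.
  lower = (p₁ − p₀)/p₁ = 0.486 / 0.781 ≈ 0.6223
  upper = min{1, (1 − p₀)/p₁} = 0.705 / 0.781 ≈ 0.9027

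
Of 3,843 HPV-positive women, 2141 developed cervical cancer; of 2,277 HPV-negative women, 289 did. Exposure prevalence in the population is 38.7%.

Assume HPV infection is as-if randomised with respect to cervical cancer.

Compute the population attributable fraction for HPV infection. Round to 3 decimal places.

p₁ = P(outcome | exposed) = 2141/3843 = 0.55712
p₀ = P(outcome | unexposed) = 289/2277 = 0.12692
Overall risk P(Y=1) = π·p₁ + (1−π)·p₀ = 0.387×0.55712 + 0.613×0.12692 = 0.29341.
Under exogeneity, PAF = [P(Y=1) − p₀] / P(Y=1).
PAF = (0.29341 − 0.12692) / 0.29341 ≈ 0.5674

PAF ≈ 0.567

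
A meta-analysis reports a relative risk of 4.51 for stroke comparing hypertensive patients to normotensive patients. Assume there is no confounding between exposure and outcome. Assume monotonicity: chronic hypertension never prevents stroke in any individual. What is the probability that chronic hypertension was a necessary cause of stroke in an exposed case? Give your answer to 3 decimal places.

Under exogeneity and monotonicity, PN = (RR − 1) / RR = 1 − 1/RR.
PN = (4.51 − 1) / 4.51 = 3.51 / 4.51 ≈ 0.7783

PN ≈ 0.778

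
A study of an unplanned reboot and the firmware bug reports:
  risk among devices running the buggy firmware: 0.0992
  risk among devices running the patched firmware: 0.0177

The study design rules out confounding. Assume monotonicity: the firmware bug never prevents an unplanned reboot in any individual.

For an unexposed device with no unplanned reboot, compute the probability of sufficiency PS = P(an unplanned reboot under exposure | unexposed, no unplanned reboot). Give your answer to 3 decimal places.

PS ≈ 0.083

Let p₁ = 0.0992, p₀ = 0.0177.
Under exogeneity and monotonicity, PS = (p₁ − p₀) / (1 − p₀).
PS = (0.0992 − 0.0177) / (1 − 0.0177) = 0.0815 / 0.9823 ≈ 0.0830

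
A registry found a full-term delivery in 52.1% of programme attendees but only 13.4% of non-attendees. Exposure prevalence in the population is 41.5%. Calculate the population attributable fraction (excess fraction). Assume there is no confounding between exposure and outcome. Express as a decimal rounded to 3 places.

PAF ≈ 0.545

p₁ = 0.521, p₀ = 0.134.
Overall risk P(Y=1) = π·p₁ + (1−π)·p₀ = 0.415×0.521 + 0.585×0.134 = 0.29461.
Under exogeneity, PAF = [P(Y=1) − p₀] / P(Y=1).
PAF = (0.29461 − 0.134) / 0.29461 ≈ 0.5452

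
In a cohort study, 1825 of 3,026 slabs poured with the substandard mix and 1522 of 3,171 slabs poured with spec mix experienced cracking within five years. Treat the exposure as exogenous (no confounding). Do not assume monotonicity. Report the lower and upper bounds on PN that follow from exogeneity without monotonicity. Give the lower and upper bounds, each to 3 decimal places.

0.204 ≤ PN ≤ 0.862

p₁ = P(outcome | exposed) = 1825/3026 = 0.60311
p₀ = P(outcome | unexposed) = 1522/3171 = 0.47997
Under exogeneity alone the bounds on PN are max{0,(p₁−p₀)/p₁} ≤ PN ≤ min{1,(1−p₀)/p₁}.
  lower = (p₁ − p₀)/p₁ = 0.12313 / 0.60311 ≈ 0.2042
  upper = min{1, (1 − p₀)/p₁} = 0.52003 / 0.60311 ≈ 0.8622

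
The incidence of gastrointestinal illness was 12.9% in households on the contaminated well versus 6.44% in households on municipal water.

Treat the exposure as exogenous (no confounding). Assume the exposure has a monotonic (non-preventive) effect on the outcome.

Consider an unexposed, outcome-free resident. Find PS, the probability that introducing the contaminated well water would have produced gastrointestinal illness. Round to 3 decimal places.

p₁ = 0.129, p₀ = 0.0644.
Under exogeneity and monotonicity, PS = (p₁ − p₀) / (1 − p₀).
PS = (0.129 − 0.0644) / (1 − 0.0644) = 0.0646 / 0.9356 ≈ 0.0690

PS ≈ 0.069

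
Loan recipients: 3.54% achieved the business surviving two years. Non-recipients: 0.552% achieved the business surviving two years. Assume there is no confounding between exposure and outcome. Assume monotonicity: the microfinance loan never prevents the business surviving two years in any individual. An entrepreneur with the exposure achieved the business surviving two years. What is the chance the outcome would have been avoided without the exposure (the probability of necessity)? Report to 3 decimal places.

p₁ = 0.0354, p₀ = 0.00552.
Under exogeneity and monotonicity, PN = (p₁ − p₀) / p₁.
PN = (0.0354 − 0.00552) / 0.0354 = 0.02988 / 0.0354 ≈ 0.8441

PN ≈ 0.844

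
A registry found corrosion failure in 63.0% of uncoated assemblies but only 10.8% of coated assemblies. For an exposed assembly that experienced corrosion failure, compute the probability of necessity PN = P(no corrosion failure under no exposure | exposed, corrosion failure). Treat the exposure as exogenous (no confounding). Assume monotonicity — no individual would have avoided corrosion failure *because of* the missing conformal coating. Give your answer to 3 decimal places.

PN ≈ 0.829

p₁ = 0.63, p₀ = 0.108.
Under exogeneity and monotonicity, PN = (p₁ − p₀) / p₁.
PN = (0.63 − 0.108) / 0.63 = 0.522 / 0.63 ≈ 0.8286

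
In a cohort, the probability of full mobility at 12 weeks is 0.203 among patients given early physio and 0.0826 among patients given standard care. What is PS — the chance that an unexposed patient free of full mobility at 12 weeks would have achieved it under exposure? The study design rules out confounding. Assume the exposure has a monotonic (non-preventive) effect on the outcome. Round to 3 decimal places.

PS ≈ 0.131

Let p₁ = 0.203, p₀ = 0.0826.
Under exogeneity and monotonicity, PS = (p₁ − p₀) / (1 − p₀).
PS = (0.203 − 0.0826) / (1 − 0.0826) = 0.1204 / 0.9174 ≈ 0.1312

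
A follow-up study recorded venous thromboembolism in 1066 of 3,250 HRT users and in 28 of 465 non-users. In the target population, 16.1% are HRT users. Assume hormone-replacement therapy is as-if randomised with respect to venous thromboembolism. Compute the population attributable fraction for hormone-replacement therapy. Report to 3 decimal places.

p₁ = P(outcome | exposed) = 1066/3250 = 0.328
p₀ = P(outcome | unexposed) = 28/465 = 0.060215
Overall risk P(Y=1) = π·p₁ + (1−π)·p₀ = 0.161×0.328 + 0.839×0.060215 = 0.10333.
Under exogeneity, PAF = [P(Y=1) − p₀] / P(Y=1).
PAF = (0.10333 − 0.060215) / 0.10333 ≈ 0.4172

PAF ≈ 0.417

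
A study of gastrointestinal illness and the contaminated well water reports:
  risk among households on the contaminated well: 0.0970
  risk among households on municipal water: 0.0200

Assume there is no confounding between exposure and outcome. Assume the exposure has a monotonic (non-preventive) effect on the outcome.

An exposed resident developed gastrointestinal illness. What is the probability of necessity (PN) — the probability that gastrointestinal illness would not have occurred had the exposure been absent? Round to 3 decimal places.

PN ≈ 0.794

Let p₁ = 0.097, p₀ = 0.02.
Under exogeneity and monotonicity, PN = (p₁ − p₀) / p₁.
PN = (0.097 − 0.02) / 0.097 = 0.077 / 0.097 ≈ 0.7938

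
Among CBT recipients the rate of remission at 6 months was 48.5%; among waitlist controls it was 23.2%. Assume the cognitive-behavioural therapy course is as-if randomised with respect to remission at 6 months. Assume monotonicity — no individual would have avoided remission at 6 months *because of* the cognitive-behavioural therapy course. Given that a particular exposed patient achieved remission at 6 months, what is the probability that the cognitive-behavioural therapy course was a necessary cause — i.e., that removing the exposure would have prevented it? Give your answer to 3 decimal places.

PN ≈ 0.522

p₁ = 0.485, p₀ = 0.232.
Under exogeneity and monotonicity, PN = (p₁ − p₀) / p₁.
PN = (0.485 − 0.232) / 0.485 = 0.253 / 0.485 ≈ 0.5216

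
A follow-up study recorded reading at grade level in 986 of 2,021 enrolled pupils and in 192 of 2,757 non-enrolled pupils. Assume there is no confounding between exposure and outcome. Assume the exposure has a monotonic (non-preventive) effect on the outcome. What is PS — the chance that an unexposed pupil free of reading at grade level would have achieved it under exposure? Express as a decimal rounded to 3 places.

p₁ = P(outcome | exposed) = 986/2021 = 0.48788
p₀ = P(outcome | unexposed) = 192/2757 = 0.069641
Under exogeneity and monotonicity, PS = (p₁ − p₀) / (1 − p₀).
PS = (0.48788 − 0.069641) / (1 − 0.069641) = 0.41824 / 0.93036 ≈ 0.4495

PS ≈ 0.450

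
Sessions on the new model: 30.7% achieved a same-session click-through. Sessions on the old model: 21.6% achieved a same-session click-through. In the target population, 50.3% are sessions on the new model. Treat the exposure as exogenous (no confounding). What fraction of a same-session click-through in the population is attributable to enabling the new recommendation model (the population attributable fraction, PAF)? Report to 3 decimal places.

PAF ≈ 0.175

p₁ = 0.307, p₀ = 0.216.
Overall risk P(Y=1) = π·p₁ + (1−π)·p₀ = 0.503×0.307 + 0.497×0.216 = 0.26177.
Under exogeneity, PAF = [P(Y=1) − p₀] / P(Y=1).
PAF = (0.26177 − 0.216) / 0.26177 ≈ 0.1749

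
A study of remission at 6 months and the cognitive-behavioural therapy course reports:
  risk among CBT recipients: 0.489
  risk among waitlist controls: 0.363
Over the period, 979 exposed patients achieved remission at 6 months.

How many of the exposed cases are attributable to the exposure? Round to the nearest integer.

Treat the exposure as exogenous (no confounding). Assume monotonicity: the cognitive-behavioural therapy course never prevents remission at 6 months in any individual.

about 252 cases

Let p₁ = 0.489, p₀ = 0.363.
PN = (p₁ − p₀)/p₁ = (0.489 − 0.363) / 0.489 ≈ 0.25767.
Attributable cases ≈ PN × (exposed cases) = 0.25767 × 979 ≈ 252.26.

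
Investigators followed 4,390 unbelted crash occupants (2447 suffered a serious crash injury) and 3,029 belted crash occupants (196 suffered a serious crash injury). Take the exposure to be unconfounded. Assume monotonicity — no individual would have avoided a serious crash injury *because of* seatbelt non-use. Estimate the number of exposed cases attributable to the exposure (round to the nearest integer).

p₁ = P(outcome | exposed) = 2447/4390 = 0.5574
p₀ = P(outcome | unexposed) = 196/3029 = 0.064708
PN = (p₁ − p₀)/p₁ = (0.5574 − 0.064708) / 0.5574 ≈ 0.88391.
Attributable cases ≈ PN × (exposed cases) = 0.88391 × 2447 ≈ 2162.93.

about 2163 cases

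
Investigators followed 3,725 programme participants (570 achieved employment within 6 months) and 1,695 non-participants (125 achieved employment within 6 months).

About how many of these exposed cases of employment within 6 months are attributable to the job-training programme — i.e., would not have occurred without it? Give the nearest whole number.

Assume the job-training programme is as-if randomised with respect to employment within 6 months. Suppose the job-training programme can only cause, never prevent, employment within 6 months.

about 295 cases

p₁ = P(outcome | exposed) = 570/3725 = 0.15302
p₀ = P(outcome | unexposed) = 125/1695 = 0.073746
PN = (p₁ − p₀)/p₁ = (0.15302 − 0.073746) / 0.15302 ≈ 0.51806.
Attributable cases ≈ PN × (exposed cases) = 0.51806 × 570 ≈ 295.29.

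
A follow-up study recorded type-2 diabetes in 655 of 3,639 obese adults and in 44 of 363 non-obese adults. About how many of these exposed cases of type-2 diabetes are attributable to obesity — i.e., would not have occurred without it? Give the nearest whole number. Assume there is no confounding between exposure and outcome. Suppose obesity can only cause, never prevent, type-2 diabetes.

p₁ = P(outcome | exposed) = 655/3639 = 0.17999
p₀ = P(outcome | unexposed) = 44/363 = 0.12121
PN = (p₁ − p₀)/p₁ = (0.17999 − 0.12121) / 0.17999 ≈ 0.32658.
Attributable cases ≈ PN × (exposed cases) = 0.32658 × 655 ≈ 213.91.

about 214 cases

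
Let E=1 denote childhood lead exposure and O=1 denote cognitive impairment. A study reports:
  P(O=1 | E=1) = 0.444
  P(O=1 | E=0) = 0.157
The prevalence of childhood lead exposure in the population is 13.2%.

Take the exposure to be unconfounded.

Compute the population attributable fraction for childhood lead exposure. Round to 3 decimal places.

PAF ≈ 0.194

Let p₁ = 0.444, p₀ = 0.157.
Overall risk P(Y=1) = π·p₁ + (1−π)·p₀ = 0.132×0.444 + 0.868×0.157 = 0.19488.
Under exogeneity, PAF = [P(Y=1) − p₀] / P(Y=1).
PAF = (0.19488 − 0.157) / 0.19488 ≈ 0.1944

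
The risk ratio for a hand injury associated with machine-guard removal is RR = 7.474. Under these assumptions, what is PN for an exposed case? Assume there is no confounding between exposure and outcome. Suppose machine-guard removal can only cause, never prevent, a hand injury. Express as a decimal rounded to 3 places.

PN ≈ 0.866

Under exogeneity and monotonicity, PN = (RR − 1) / RR = 1 − 1/RR.
PN = (7.474 − 1) / 7.474 = 6.474 / 7.474 ≈ 0.8662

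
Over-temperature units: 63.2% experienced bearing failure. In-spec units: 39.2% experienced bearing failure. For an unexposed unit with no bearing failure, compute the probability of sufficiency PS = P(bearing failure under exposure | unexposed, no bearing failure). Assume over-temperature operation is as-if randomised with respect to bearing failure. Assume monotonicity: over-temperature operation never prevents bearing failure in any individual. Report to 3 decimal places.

PS ≈ 0.395

p₁ = 0.632, p₀ = 0.392.
Under exogeneity and monotonicity, PS = (p₁ − p₀) / (1 − p₀).
PS = (0.632 − 0.392) / (1 − 0.392) = 0.24 / 0.608 ≈ 0.3947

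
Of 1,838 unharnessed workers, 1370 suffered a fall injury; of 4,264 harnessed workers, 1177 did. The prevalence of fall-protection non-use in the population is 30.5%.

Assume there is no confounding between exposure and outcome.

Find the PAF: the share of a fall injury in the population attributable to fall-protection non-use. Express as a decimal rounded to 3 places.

p₁ = P(outcome | exposed) = 1370/1838 = 0.74538
p₀ = P(outcome | unexposed) = 1177/4264 = 0.27603
Overall risk P(Y=1) = π·p₁ + (1−π)·p₀ = 0.305×0.74538 + 0.695×0.27603 = 0.41918.
Under exogeneity, PAF = [P(Y=1) − p₀] / P(Y=1).
PAF = (0.41918 − 0.27603) / 0.41918 ≈ 0.3415

PAF ≈ 0.341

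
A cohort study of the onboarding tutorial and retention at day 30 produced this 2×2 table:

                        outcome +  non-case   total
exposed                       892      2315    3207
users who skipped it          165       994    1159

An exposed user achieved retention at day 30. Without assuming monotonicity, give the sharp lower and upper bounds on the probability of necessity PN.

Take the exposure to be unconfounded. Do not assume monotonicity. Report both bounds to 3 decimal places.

0.488 ≤ PN ≤ 1.000

p₁ = P(outcome | exposed) = 892/3207 = 0.27814
p₀ = P(outcome | unexposed) = 165/1159 = 0.14236
Under exogeneity alone the bounds on PN are max{0,(p₁−p₀)/p₁} ≤ PN ≤ min{1,(1−p₀)/p₁}.
  lower = (p₁ − p₀)/p₁ = 0.13578 / 0.27814 ≈ 0.4882
  upper = min{1, (1 − p₀)/p₁} = 0.85764 / 0.27814 ≈ 3.0835 → capped at 1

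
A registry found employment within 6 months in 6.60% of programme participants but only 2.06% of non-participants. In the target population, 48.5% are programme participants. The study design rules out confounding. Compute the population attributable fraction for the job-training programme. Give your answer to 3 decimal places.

PAF ≈ 0.517

p₁ = 0.066, p₀ = 0.0206.
Overall risk P(Y=1) = π·p₁ + (1−π)·p₀ = 0.485×0.066 + 0.515×0.0206 = 0.042619.
Under exogeneity, PAF = [P(Y=1) − p₀] / P(Y=1).
PAF = (0.042619 − 0.0206) / 0.042619 ≈ 0.5166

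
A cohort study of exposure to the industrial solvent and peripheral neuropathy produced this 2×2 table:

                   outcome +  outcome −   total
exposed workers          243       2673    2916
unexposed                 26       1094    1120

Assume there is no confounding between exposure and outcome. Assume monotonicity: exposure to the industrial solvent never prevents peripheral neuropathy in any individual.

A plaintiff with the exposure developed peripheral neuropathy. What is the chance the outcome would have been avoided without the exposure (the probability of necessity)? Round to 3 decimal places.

PN ≈ 0.721

p₁ = P(outcome | exposed) = 243/2916 = 0.083333
p₀ = P(outcome | unexposed) = 26/1120 = 0.023214
Under exogeneity and monotonicity, PN = (p₁ − p₀)/p₁.
PN = (0.083333 − 0.023214) / 0.083333 ≈ 0.7214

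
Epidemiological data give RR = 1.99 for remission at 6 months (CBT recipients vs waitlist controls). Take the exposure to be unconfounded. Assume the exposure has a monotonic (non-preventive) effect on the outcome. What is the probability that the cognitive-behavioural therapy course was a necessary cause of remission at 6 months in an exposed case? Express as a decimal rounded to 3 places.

Under exogeneity and monotonicity, PN = (RR − 1) / RR = 1 − 1/RR.
PN = (1.99 − 1) / 1.99 = 0.99 / 1.99 ≈ 0.4975

PN ≈ 0.497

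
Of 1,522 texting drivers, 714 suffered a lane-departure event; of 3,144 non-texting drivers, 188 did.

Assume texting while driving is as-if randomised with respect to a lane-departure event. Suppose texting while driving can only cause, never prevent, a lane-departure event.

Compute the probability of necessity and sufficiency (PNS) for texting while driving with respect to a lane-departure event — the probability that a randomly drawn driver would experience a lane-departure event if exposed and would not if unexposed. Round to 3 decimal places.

PNS ≈ 0.409

p₁ = P(outcome | exposed) = 714/1522 = 0.46912
p₀ = P(outcome | unexposed) = 188/3144 = 0.059796
Under exogeneity and monotonicity, PNS = p₁ − p₀.
PNS = 0.46912 − 0.059796 = 0.40932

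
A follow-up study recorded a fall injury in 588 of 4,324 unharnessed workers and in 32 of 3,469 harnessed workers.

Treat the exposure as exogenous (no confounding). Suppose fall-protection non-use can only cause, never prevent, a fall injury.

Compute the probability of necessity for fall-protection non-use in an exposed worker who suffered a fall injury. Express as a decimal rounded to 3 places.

p₁ = P(outcome | exposed) = 588/4324 = 0.13599
p₀ = P(outcome | unexposed) = 32/3469 = 0.0092246
Under exogeneity and monotonicity, PN = (p₁ − p₀) / p₁.
PN = (0.13599 − 0.0092246) / 0.13599 = 0.12676 / 0.13599 ≈ 0.9322

PN ≈ 0.932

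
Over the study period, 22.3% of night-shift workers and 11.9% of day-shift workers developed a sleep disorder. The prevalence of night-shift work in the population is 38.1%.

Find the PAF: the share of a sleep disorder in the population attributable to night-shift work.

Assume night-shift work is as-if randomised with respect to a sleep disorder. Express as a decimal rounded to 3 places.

PAF ≈ 0.250

p₁ = 0.223, p₀ = 0.119.
Overall risk P(Y=1) = π·p₁ + (1−π)·p₀ = 0.381×0.223 + 0.619×0.119 = 0.15862.
Under exogeneity, PAF = [P(Y=1) − p₀] / P(Y=1).
PAF = (0.15862 − 0.119) / 0.15862 ≈ 0.2498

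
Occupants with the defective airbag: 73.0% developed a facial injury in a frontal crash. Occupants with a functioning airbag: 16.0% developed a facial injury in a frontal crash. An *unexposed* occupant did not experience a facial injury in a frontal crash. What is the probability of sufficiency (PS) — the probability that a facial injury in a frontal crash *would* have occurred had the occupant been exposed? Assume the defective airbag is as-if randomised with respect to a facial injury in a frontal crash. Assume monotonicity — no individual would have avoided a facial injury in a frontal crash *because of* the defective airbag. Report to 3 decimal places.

PS ≈ 0.679

p₁ = 0.73, p₀ = 0.16.
Under exogeneity and monotonicity, PS = (p₁ − p₀) / (1 − p₀).
PS = (0.73 − 0.16) / (1 − 0.16) = 0.57 / 0.84 ≈ 0.6786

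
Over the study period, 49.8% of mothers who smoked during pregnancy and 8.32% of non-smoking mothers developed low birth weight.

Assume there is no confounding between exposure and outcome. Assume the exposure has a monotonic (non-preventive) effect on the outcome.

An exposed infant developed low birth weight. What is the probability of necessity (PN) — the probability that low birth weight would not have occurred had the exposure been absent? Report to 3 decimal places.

PN ≈ 0.833

p₁ = 0.498, p₀ = 0.0832.
Under exogeneity and monotonicity, PN = (p₁ − p₀) / p₁.
PN = (0.498 − 0.0832) / 0.498 = 0.4148 / 0.498 ≈ 0.8329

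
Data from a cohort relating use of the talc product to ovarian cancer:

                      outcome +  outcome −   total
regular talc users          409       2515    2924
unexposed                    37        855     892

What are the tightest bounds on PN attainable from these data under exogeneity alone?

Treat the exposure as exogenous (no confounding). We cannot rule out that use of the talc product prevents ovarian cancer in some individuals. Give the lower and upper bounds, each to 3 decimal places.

p₁ = P(outcome | exposed) = 409/2924 = 0.13988
p₀ = P(outcome | unexposed) = 37/892 = 0.04148
Under exogeneity alone the bounds on PN are max{0,(p₁−p₀)/p₁} ≤ PN ≤ min{1,(1−p₀)/p₁}.
  lower = (p₁ − p₀)/p₁ = 0.098397 / 0.13988 ≈ 0.7035
  upper = min{1, (1 − p₀)/p₁} = 0.95852 / 0.13988 ≈ 6.8526 → capped at 1

0.703 ≤ PN ≤ 1.000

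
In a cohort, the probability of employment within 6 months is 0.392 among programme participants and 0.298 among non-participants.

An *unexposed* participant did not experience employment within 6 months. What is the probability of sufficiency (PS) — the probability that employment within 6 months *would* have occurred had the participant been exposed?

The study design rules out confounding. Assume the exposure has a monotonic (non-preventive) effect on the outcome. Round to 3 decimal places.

PS ≈ 0.134

Let p₁ = 0.392, p₀ = 0.298.
Under exogeneity and monotonicity, PS = (p₁ − p₀) / (1 − p₀).
PS = (0.392 − 0.298) / (1 − 0.298) = 0.094 / 0.702 ≈ 0.1339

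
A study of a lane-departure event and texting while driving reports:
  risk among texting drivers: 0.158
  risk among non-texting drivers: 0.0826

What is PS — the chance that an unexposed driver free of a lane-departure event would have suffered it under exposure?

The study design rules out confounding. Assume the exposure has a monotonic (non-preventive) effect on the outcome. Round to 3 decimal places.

Let p₁ = 0.158, p₀ = 0.0826.
Under exogeneity and monotonicity, PS = (p₁ − p₀) / (1 − p₀).
PS = (0.158 − 0.0826) / (1 − 0.0826) = 0.0754 / 0.9174 ≈ 0.0822

PS ≈ 0.082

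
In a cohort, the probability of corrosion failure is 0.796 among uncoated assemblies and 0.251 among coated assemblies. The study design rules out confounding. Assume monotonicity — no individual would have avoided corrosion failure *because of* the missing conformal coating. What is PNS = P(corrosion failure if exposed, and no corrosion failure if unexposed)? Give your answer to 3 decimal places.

Let p₁ = 0.796, p₀ = 0.251.
Under exogeneity and monotonicity, PNS = p₁ − p₀.
PNS = 0.796 − 0.251 = 0.545

PNS ≈ 0.545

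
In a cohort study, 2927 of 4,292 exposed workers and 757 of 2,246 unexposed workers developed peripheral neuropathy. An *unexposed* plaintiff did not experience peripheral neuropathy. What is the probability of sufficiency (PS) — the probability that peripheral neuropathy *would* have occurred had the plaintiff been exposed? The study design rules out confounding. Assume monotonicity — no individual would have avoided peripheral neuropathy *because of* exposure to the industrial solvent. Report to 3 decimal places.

PS ≈ 0.520

p₁ = P(outcome | exposed) = 2927/4292 = 0.68197
p₀ = P(outcome | unexposed) = 757/2246 = 0.33704
Under exogeneity and monotonicity, PS = (p₁ − p₀) / (1 − p₀).
PS = (0.68197 − 0.33704) / (1 − 0.33704) = 0.34492 / 0.66296 ≈ 0.5203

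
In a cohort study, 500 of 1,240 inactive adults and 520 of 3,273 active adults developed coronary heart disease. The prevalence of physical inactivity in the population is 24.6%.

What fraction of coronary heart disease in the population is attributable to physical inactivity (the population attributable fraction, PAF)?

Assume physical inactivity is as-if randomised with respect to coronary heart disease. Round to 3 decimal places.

PAF ≈ 0.274

p₁ = P(outcome | exposed) = 500/1240 = 0.40323
p₀ = P(outcome | unexposed) = 520/3273 = 0.15888
Overall risk P(Y=1) = π·p₁ + (1−π)·p₀ = 0.246×0.40323 + 0.754×0.15888 = 0.21899.
Under exogeneity, PAF = [P(Y=1) − p₀] / P(Y=1).
PAF = (0.21899 − 0.15888) / 0.21899 ≈ 0.2745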